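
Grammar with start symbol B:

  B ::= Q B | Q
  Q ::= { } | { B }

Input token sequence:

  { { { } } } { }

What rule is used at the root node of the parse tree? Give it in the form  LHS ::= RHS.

[B [Q { [B [Q { [B [Q { }]] }]] }] [B [Q { }]]]

B ::= Q B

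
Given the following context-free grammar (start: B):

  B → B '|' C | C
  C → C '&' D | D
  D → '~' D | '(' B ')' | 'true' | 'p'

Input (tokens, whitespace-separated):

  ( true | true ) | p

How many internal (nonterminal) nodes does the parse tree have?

12

[B [B [C [D ( [B [B [C [D true]]] | [C [D true]]] )]]] | [C [D p]]]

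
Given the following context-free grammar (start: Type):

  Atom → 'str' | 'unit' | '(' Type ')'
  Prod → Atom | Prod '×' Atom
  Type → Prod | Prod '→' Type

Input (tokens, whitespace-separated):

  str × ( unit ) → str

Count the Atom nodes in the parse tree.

[Type [Prod [Prod [Atom str]] × [Atom ( [Type [Prod [Atom unit]]] )]] → [Type [Prod [Atom str]]]]

4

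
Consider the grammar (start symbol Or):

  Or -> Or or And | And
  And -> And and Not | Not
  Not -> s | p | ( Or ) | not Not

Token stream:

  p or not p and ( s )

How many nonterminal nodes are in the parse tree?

12

[Or [Or [And [Not p]]] or [And [And [Not not [Not p]]] and [Not ( [Or [And [Not s]]] )]]]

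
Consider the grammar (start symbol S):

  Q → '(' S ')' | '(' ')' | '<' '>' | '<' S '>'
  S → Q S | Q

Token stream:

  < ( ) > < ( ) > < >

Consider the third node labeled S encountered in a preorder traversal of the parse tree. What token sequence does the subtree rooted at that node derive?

< ( ) > < >

[S [Q < [S [Q ( )]] >] [S [Q < [S [Q ( )]] >] [S [Q < >]]]]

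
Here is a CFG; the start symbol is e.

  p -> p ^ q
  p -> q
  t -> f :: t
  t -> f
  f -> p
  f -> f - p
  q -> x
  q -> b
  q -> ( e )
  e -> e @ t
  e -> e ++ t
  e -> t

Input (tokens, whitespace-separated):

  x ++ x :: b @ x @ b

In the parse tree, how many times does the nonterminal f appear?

5

[e [e [e [e [t [f [p [q x]]]]] ++ [t [f [p [q x]]] :: [t [f [p [q b]]]]]] @ [t [f [p [q x]]]]] @ [t [f [p [q b]]]]]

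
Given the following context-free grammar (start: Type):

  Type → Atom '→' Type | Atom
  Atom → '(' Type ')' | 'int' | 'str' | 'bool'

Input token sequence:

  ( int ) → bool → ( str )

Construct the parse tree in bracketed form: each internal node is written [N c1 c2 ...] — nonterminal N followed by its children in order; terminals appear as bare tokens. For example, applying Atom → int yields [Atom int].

Type
Atom → Type
( Type ) → Type
( Atom ) → Type
( int ) → Type
( int ) → Atom → Type
( int ) → bool → Type
( int ) → bool → Atom
( int ) → bool → ( Type )
( int ) → bool → ( Atom )
( int ) → bool → ( str )

[Type [Atom ( [Type [Atom int]] )] → [Type [Atom bool] → [Type [Atom ( [Type [Atom str]] )]]]]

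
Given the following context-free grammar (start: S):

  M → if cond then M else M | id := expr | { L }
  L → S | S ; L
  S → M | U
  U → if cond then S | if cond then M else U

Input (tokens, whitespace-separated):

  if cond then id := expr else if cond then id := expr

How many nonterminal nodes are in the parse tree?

[S [U if cond then [M id := expr] else [U if cond then [S [M id := expr]]]]]

6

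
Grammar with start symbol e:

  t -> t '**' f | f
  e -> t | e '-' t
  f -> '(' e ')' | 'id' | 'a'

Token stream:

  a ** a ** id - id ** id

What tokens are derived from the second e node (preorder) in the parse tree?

[e [e [t [t [t [f a]] ** [f a]] ** [f id]]] - [t [t [f id]] ** [f id]]]

a ** a ** id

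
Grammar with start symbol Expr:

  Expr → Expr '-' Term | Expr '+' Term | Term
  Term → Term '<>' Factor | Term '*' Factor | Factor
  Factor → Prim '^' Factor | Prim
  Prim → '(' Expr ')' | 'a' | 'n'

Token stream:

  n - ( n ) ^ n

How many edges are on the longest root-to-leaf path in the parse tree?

[Expr [Expr [Term [Factor [Prim n]]]] - [Term [Factor [Prim ( [Expr [Term [Factor [Prim n]]]] )] ^ [Factor [Prim n]]]]]

8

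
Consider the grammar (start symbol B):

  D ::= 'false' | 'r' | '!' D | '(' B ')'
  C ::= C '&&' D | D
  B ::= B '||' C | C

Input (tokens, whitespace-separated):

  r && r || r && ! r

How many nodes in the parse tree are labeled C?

[B [B [C [C [D r]] && [D r]]] || [C [C [D r]] && [D ! [D r]]]]

4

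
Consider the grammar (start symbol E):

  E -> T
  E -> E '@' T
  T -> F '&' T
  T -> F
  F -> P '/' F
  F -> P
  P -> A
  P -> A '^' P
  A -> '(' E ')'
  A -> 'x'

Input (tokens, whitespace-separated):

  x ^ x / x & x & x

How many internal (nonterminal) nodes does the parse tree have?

[E [T [F [P [A x] ^ [P [A x]]] / [F [P [A x]]]] & [T [F [P [A x]]] & [T [F [P [A x]]]]]]]

18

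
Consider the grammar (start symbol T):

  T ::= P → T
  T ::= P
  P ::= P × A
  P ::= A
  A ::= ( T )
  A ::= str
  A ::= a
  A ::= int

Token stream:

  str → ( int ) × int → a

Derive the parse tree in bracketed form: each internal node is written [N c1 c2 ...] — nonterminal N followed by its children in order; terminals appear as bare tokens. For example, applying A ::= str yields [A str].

T
P → T
A → T
str → T
str → P → T
str → P × A → T
str → A × A → T
str → ( T ) × A → T
str → ( P ) × A → T
str → ( A ) × A → T
str → ( int ) × A → T
str → ( int ) × int → T
str → ( int ) × int → P
str → ( int ) × int → A
str → ( int ) × int → a

[T [P [A str]] → [T [P [P [A ( [T [P [A int]]] )]] × [A int]] → [T [P [A a]]]]]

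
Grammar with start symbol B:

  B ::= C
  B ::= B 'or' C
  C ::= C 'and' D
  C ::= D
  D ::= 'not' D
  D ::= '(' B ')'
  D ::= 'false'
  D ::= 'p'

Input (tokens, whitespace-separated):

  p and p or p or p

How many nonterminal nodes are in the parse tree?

11

[B [B [B [C [C [D p]] and [D p]]] or [C [D p]]] or [C [D p]]]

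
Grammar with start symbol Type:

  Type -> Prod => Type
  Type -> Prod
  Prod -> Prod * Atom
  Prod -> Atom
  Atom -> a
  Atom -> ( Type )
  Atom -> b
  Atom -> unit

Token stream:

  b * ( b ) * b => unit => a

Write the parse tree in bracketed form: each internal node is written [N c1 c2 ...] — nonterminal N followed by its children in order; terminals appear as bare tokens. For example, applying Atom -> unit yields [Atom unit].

Type
Prod => Type
Prod * Atom => Type
Prod * Atom * Atom => Type
Atom * Atom * Atom => Type
b * Atom * Atom => Type
b * ( Type ) * Atom => Type
b * ( Prod ) * Atom => Type
b * ( Atom ) * Atom => Type
b * ( b ) * Atom => Type
b * ( b ) * b => Type
b * ( b ) * b => Prod => Type
b * ( b ) * b => Atom => Type
b * ( b ) * b => unit => Type
b * ( b ) * b => unit => Prod
b * ( b ) * b => unit => Atom
b * ( b ) * b => unit => a

[Type [Prod [Prod [Prod [Atom b]] * [Atom ( [Type [Prod [Atom b]]] )]] * [Atom b]] => [Type [Prod [Atom unit]] => [Type [Prod [Atom a]]]]]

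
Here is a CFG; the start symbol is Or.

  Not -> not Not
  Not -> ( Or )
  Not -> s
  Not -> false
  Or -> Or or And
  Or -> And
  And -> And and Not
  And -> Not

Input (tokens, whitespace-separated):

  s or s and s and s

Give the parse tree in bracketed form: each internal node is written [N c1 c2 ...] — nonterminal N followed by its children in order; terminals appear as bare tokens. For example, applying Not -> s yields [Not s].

[Or [Or [And [Not s]]] or [And [And [And [Not s]] and [Not s]] and [Not s]]]

Or
Or or And
And or And
Not or And
s or And
s or And and Not
s or And and Not and Not
s or Not and Not and Not
s or s and Not and Not
s or s and s and Not
s or s and s and s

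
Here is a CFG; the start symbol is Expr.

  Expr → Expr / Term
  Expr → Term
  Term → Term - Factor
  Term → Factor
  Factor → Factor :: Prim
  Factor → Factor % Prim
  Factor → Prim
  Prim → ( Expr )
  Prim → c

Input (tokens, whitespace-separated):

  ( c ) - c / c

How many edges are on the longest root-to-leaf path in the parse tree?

[Expr [Expr [Term [Term [Factor [Prim ( [Expr [Term [Factor [Prim c]]]] )]]] - [Factor [Prim c]]]] / [Term [Factor [Prim c]]]]

10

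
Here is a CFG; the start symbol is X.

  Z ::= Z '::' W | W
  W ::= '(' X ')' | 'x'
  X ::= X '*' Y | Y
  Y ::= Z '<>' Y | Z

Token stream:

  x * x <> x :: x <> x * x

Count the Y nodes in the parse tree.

5

[X [X [X [Y [Z [W x]]]] * [Y [Z [W x]] <> [Y [Z [Z [W x]] :: [W x]] <> [Y [Z [W x]]]]]] * [Y [Z [W x]]]]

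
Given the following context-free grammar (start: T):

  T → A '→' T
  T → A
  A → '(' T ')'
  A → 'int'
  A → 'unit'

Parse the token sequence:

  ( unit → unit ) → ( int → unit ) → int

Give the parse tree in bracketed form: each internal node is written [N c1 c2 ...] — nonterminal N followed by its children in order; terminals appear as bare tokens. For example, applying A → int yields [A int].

T
A → T
( T ) → T
( A → T ) → T
( unit → T ) → T
( unit → A ) → T
( unit → unit ) → T
( unit → unit ) → A → T
( unit → unit ) → ( T ) → T
( unit → unit ) → ( A → T ) → T
( unit → unit ) → ( int → T ) → T
( unit → unit ) → ( int → A ) → T
( unit → unit ) → ( int → unit ) → T
( unit → unit ) → ( int → unit ) → A
( unit → unit ) → ( int → unit ) → int

[T [A ( [T [A unit] → [T [A unit]]] )] → [T [A ( [T [A int] → [T [A unit]]] )] → [T [A int]]]]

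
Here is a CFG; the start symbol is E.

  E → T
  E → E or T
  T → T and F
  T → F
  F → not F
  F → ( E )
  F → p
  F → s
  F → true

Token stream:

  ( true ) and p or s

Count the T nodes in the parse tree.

4

[E [E [T [T [F ( [E [T [F true]]] )]] and [F p]]] or [T [F s]]]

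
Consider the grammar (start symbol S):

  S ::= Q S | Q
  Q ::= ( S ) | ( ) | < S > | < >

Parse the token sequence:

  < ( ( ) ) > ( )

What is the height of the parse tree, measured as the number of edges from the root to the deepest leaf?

[S [Q < [S [Q ( [S [Q ( )]] )]] >] [S [Q ( )]]]

6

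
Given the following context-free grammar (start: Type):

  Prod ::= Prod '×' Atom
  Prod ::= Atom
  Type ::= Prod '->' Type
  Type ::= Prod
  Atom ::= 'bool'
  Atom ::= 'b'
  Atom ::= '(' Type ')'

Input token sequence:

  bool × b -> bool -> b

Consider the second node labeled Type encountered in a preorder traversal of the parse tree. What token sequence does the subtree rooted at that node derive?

[Type [Prod [Prod [Atom bool]] × [Atom b]] -> [Type [Prod [Atom bool]] -> [Type [Prod [Atom b]]]]]

bool -> b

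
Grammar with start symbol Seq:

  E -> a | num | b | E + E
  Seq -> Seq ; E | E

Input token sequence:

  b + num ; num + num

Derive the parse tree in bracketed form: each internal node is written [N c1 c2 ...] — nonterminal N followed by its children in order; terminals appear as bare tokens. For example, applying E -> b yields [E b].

[Seq [Seq [E [E b] + [E num]]] ; [E [E num] + [E num]]]

Seq
Seq ; E
E ; E
E + E ; E
b + E ; E
b + num ; E
b + num ; E + E
b + num ; num + E
b + num ; num + num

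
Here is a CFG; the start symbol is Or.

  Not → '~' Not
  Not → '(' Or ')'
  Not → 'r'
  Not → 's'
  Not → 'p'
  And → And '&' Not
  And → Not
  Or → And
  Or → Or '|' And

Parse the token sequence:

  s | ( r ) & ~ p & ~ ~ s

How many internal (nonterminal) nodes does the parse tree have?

[Or [Or [And [Not s]]] | [And [And [And [Not ( [Or [And [Not r]]] )]] & [Not ~ [Not p]]] & [Not ~ [Not ~ [Not s]]]]]

16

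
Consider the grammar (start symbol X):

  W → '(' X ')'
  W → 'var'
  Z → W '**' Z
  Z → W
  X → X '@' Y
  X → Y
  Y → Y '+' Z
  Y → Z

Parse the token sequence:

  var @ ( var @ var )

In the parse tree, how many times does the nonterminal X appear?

4

[X [X [Y [Z [W var]]]] @ [Y [Z [W ( [X [X [Y [Z [W var]]]] @ [Y [Z [W var]]]] )]]]]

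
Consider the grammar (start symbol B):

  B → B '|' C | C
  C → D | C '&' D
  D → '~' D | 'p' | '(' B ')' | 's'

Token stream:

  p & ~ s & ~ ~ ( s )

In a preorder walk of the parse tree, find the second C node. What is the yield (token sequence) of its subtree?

p & ~ s

[B [C [C [C [D p]] & [D ~ [D s]]] & [D ~ [D ~ [D ( [B [C [D s]]] )]]]]]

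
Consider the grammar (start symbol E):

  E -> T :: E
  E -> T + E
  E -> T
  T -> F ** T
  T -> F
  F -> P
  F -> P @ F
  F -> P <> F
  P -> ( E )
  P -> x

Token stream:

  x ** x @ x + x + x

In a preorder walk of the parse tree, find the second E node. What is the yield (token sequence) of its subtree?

[E [T [F [P x]] ** [T [F [P x] @ [F [P x]]]]] + [E [T [F [P x]]] + [E [T [F [P x]]]]]]

x + x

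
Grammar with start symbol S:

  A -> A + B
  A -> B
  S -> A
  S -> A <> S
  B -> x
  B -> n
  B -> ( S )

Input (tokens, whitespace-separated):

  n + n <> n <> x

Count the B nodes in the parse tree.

[S [A [A [B n]] + [B n]] <> [S [A [B n]] <> [S [A [B x]]]]]

4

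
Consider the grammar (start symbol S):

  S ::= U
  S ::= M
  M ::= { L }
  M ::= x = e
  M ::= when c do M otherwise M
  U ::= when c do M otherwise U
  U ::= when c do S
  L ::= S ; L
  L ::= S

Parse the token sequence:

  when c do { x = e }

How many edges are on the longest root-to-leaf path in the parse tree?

7

[S [U when c do [S [M { [L [S [M x = e]]] }]]]]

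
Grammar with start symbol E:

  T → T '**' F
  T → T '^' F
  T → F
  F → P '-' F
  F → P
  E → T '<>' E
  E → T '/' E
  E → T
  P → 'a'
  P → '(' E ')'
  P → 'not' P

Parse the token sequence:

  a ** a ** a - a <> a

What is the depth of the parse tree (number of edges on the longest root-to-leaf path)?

6

[E [T [T [T [F [P a]]] ** [F [P a]]] ** [F [P a] - [F [P a]]]] <> [E [T [F [P a]]]]]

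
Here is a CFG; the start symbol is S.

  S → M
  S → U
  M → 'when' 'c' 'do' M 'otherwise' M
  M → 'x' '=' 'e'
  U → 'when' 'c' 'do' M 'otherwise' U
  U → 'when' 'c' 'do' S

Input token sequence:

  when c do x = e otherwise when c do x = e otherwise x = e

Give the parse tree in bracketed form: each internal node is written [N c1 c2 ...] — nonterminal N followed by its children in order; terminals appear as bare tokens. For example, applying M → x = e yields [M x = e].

S
M
when c do M otherwise M
when c do x = e otherwise M
when c do x = e otherwise when c do M otherwise M
when c do x = e otherwise when c do x = e otherwise M
when c do x = e otherwise when c do x = e otherwise x = e

[S [M when c do [M x = e] otherwise [M when c do [M x = e] otherwise [M x = e]]]]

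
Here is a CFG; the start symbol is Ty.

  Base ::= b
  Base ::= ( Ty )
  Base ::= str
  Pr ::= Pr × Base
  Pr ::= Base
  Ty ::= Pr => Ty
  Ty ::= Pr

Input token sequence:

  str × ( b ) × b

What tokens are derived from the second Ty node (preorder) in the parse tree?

[Ty [Pr [Pr [Pr [Base str]] × [Base ( [Ty [Pr [Base b]]] )]] × [Base b]]]

b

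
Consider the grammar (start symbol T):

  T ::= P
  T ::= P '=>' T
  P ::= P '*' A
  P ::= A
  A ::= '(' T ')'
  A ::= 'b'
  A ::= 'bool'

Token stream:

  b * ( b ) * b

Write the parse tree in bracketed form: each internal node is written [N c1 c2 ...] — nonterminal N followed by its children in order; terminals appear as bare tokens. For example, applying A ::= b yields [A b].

[T [P [P [P [A b]] * [A ( [T [P [A b]]] )]] * [A b]]]

T
P
P * A
P * A * A
A * A * A
b * A * A
b * ( T ) * A
b * ( P ) * A
b * ( A ) * A
b * ( b ) * A
b * ( b ) * b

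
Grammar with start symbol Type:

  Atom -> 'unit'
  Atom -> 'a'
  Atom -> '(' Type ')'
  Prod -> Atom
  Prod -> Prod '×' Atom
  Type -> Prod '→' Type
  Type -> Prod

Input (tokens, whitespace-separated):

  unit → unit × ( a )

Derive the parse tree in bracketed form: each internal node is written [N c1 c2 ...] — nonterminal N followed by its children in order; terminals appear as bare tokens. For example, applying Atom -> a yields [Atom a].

Type
Prod → Type
Atom → Type
unit → Type
unit → Prod
unit → Prod × Atom
unit → Atom × Atom
unit → unit × Atom
unit → unit × ( Type )
unit → unit × ( Prod )
unit → unit × ( Atom )
unit → unit × ( a )

[Type [Prod [Atom unit]] → [Type [Prod [Prod [Atom unit]] × [Atom ( [Type [Prod [Atom a]]] )]]]]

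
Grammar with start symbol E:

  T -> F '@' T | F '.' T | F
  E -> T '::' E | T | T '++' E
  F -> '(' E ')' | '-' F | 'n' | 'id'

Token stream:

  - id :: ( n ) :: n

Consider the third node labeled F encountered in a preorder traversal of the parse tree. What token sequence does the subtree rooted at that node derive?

( n )

[E [T [F - [F id]]] :: [E [T [F ( [E [T [F n]]] )]] :: [E [T [F n]]]]]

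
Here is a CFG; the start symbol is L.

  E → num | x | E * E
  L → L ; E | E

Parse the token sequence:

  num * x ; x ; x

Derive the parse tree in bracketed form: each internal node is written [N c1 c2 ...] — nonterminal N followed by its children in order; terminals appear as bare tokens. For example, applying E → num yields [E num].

[L [L [L [E [E num] * [E x]]] ; [E x]] ; [E x]]

L
L ; E
L ; E ; E
E ; E ; E
E * E ; E ; E
num * E ; E ; E
num * x ; E ; E
num * x ; x ; E
num * x ; x ; x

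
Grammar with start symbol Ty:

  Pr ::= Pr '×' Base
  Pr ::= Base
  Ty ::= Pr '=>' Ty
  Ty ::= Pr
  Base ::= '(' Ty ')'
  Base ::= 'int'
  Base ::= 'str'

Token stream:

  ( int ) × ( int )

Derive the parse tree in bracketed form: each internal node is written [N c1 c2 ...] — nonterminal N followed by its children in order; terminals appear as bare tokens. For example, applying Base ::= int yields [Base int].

Ty
Pr
Pr × Base
Base × Base
( Ty ) × Base
( Pr ) × Base
( Base ) × Base
( int ) × Base
( int ) × ( Ty )
( int ) × ( Pr )
( int ) × ( Base )
( int ) × ( int )

[Ty [Pr [Pr [Base ( [Ty [Pr [Base int]]] )]] × [Base ( [Ty [Pr [Base int]]] )]]]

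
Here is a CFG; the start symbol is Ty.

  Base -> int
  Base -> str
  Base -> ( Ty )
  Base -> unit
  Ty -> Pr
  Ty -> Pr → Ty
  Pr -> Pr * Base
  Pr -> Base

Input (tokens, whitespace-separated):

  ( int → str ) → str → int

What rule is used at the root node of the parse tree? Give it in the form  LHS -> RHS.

Ty -> Pr → Ty

[Ty [Pr [Base ( [Ty [Pr [Base int]] → [Ty [Pr [Base str]]]] )]] → [Ty [Pr [Base str]] → [Ty [Pr [Base int]]]]]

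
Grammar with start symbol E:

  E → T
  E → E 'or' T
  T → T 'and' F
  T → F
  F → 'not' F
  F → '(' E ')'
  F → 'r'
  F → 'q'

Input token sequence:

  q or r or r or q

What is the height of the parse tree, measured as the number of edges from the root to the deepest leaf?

6

[E [E [E [E [T [F q]]] or [T [F r]]] or [T [F r]]] or [T [F q]]]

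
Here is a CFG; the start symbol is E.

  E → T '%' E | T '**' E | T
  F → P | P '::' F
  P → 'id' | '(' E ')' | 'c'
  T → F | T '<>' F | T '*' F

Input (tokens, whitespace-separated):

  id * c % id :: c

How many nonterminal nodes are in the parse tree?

13

[E [T [T [F [P id]]] * [F [P c]]] % [E [T [F [P id] :: [F [P c]]]]]]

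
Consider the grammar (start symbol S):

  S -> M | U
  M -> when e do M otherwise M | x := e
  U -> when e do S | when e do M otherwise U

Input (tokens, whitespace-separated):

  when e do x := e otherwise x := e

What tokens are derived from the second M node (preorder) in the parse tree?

[S [M when e do [M x := e] otherwise [M x := e]]]

x := e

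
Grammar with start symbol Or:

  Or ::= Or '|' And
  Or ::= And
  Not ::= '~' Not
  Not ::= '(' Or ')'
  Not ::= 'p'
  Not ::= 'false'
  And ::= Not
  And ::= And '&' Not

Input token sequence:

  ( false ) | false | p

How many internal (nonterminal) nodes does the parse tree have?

[Or [Or [Or [And [Not ( [Or [And [Not false]]] )]]] | [And [Not false]]] | [And [Not p]]]

12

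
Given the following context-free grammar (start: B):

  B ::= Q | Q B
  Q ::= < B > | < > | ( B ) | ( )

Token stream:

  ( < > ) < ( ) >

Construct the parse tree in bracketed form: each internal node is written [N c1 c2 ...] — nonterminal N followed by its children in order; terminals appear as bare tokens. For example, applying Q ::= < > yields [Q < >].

[B [Q ( [B [Q < >]] )] [B [Q < [B [Q ( )]] >]]]

B
Q B
( B ) B
( Q ) B
( < > ) B
( < > ) Q
( < > ) < B >
( < > ) < Q >
( < > ) < ( ) >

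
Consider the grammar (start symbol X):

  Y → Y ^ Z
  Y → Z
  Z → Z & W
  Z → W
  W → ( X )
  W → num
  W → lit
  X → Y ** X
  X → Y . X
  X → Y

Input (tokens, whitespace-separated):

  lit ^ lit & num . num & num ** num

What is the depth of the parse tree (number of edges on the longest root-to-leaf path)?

6

[X [Y [Y [Z [W lit]]] ^ [Z [Z [W lit]] & [W num]]] . [X [Y [Z [Z [W num]] & [W num]]] ** [X [Y [Z [W num]]]]]]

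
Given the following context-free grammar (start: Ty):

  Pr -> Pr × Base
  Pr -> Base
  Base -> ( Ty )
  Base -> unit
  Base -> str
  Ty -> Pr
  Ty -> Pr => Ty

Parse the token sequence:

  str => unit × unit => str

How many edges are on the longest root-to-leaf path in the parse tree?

5

[Ty [Pr [Base str]] => [Ty [Pr [Pr [Base unit]] × [Base unit]] => [Ty [Pr [Base str]]]]]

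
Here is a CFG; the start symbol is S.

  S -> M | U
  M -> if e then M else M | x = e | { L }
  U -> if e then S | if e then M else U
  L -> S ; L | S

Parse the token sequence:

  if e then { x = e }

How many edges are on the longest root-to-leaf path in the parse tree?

[S [U if e then [S [M { [L [S [M x = e]]] }]]]]

7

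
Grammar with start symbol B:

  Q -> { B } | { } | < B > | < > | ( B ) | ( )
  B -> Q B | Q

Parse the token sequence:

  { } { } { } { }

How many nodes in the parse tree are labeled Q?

4

[B [Q { }] [B [Q { }] [B [Q { }] [B [Q { }]]]]]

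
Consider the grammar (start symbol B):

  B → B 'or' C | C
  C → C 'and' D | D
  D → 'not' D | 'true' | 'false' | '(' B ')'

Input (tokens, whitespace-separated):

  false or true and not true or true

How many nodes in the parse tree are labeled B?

[B [B [B [C [D false]]] or [C [C [D true]] and [D not [D true]]]] or [C [D true]]]

3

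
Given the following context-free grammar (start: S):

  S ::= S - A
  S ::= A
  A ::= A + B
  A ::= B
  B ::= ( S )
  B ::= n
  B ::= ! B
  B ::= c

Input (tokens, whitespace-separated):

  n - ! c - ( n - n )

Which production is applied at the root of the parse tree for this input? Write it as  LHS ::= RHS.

[S [S [S [A [B n]]] - [A [B ! [B c]]]] - [A [B ( [S [S [A [B n]]] - [A [B n]]] )]]]

S ::= S - A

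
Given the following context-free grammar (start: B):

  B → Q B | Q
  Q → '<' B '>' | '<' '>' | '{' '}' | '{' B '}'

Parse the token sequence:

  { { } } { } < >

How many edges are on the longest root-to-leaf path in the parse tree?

[B [Q { [B [Q { }]] }] [B [Q { }] [B [Q < >]]]]

4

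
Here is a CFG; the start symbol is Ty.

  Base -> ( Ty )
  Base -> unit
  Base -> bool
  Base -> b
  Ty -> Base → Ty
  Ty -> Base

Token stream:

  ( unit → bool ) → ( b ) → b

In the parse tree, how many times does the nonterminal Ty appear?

[Ty [Base ( [Ty [Base unit] → [Ty [Base bool]]] )] → [Ty [Base ( [Ty [Base b]] )] → [Ty [Base b]]]]

6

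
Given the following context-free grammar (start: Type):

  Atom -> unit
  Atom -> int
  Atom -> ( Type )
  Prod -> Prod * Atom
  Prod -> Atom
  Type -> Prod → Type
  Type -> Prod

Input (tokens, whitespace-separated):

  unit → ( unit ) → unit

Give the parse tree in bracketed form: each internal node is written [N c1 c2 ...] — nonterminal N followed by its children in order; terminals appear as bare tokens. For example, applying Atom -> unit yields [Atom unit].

Type
Prod → Type
Atom → Type
unit → Type
unit → Prod → Type
unit → Atom → Type
unit → ( Type ) → Type
unit → ( Prod ) → Type
unit → ( Atom ) → Type
unit → ( unit ) → Type
unit → ( unit ) → Prod
unit → ( unit ) → Atom
unit → ( unit ) → unit

[Type [Prod [Atom unit]] → [Type [Prod [Atom ( [Type [Prod [Atom unit]]] )]] → [Type [Prod [Atom unit]]]]]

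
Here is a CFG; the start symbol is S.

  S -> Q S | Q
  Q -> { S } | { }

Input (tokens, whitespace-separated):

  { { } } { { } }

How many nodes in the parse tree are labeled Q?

[S [Q { [S [Q { }]] }] [S [Q { [S [Q { }]] }]]]

4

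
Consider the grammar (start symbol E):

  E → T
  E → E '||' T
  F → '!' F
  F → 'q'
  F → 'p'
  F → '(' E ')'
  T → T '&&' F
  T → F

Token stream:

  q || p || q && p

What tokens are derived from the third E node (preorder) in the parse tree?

[E [E [E [T [F q]]] || [T [F p]]] || [T [T [F q]] && [F p]]]

q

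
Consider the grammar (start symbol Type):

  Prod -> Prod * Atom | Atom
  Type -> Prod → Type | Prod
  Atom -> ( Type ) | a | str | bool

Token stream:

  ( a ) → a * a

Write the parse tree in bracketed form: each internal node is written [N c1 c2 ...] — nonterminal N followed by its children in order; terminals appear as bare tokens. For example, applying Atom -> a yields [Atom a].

Type
Prod → Type
Atom → Type
( Type ) → Type
( Prod ) → Type
( Atom ) → Type
( a ) → Type
( a ) → Prod
( a ) → Prod * Atom
( a ) → Atom * Atom
( a ) → a * Atom
( a ) → a * a

[Type [Prod [Atom ( [Type [Prod [Atom a]]] )]] → [Type [Prod [Prod [Atom a]] * [Atom a]]]]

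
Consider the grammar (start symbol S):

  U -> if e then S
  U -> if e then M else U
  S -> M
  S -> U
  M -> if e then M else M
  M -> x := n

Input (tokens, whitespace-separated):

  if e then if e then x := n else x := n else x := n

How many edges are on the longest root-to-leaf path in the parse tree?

4

[S [M if e then [M if e then [M x := n] else [M x := n]] else [M x := n]]]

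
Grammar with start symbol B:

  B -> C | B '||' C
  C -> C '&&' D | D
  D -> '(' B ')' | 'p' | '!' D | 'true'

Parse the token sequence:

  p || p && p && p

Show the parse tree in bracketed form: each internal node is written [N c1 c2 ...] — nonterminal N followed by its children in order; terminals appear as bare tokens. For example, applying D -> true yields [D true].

B
B || C
C || C
D || C
p || C
p || C && D
p || C && D && D
p || D && D && D
p || p && D && D
p || p && p && D
p || p && p && p

[B [B [C [D p]]] || [C [C [C [D p]] && [D p]] && [D p]]]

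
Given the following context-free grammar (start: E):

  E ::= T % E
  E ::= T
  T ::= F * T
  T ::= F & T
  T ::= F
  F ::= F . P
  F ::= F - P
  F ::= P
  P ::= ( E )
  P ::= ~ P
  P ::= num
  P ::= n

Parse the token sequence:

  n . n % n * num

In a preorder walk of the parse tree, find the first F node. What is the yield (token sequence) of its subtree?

[E [T [F [F [P n]] . [P n]]] % [E [T [F [P n]] * [T [F [P num]]]]]]

n . n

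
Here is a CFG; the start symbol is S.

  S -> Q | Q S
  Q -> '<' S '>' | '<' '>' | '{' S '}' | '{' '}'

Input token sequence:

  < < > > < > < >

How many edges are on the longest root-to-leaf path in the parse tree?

4

[S [Q < [S [Q < >]] >] [S [Q < >] [S [Q < >]]]]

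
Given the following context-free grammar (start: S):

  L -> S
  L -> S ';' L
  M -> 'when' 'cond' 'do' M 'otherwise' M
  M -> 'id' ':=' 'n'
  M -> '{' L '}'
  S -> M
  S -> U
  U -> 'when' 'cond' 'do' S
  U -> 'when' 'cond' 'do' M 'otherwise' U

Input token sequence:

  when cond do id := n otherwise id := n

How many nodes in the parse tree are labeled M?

[S [M when cond do [M id := n] otherwise [M id := n]]]

3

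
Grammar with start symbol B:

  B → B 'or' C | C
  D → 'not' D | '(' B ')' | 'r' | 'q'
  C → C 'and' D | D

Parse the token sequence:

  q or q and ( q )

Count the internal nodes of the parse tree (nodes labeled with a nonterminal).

11

[B [B [C [D q]]] or [C [C [D q]] and [D ( [B [C [D q]]] )]]]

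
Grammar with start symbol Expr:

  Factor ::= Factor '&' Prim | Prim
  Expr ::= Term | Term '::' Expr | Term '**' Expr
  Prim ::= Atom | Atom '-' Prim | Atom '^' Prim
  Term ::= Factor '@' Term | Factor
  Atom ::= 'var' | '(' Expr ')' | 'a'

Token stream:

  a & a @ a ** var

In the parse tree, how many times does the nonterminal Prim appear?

4

[Expr [Term [Factor [Factor [Prim [Atom a]]] & [Prim [Atom a]]] @ [Term [Factor [Prim [Atom a]]]]] ** [Expr [Term [Factor [Prim [Atom var]]]]]]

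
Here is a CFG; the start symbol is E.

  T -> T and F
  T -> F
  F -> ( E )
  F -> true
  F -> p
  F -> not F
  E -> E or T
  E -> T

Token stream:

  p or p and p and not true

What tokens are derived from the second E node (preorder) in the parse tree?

p

[E [E [T [F p]]] or [T [T [T [F p]] and [F p]] and [F not [F true]]]]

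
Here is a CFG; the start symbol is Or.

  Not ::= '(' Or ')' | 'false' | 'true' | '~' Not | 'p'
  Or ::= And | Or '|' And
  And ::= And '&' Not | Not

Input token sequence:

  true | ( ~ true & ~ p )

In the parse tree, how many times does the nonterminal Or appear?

[Or [Or [And [Not true]]] | [And [Not ( [Or [And [And [Not ~ [Not true]]] & [Not ~ [Not p]]]] )]]]

3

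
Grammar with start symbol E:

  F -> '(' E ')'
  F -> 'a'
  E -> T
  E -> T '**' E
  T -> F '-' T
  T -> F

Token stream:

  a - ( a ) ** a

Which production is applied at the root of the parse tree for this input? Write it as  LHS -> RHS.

[E [T [F a] - [T [F ( [E [T [F a]]] )]]] ** [E [T [F a]]]]

E -> T '**' E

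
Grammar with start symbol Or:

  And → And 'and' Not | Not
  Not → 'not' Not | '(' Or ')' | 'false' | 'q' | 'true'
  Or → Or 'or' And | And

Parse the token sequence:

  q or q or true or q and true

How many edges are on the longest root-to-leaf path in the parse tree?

6

[Or [Or [Or [Or [And [Not q]]] or [And [Not q]]] or [And [Not true]]] or [And [And [Not q]] and [Not true]]]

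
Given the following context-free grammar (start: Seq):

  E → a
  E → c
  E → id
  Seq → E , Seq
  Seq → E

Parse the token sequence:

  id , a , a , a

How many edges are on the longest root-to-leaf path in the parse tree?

5

[Seq [E id] , [Seq [E a] , [Seq [E a] , [Seq [E a]]]]]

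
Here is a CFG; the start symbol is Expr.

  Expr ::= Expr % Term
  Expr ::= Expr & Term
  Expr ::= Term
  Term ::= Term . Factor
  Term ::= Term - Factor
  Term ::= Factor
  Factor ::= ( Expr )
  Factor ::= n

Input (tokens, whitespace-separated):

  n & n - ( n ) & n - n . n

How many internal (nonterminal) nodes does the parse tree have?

18

[Expr [Expr [Expr [Term [Factor n]]] & [Term [Term [Factor n]] - [Factor ( [Expr [Term [Factor n]]] )]]] & [Term [Term [Term [Factor n]] - [Factor n]] . [Factor n]]]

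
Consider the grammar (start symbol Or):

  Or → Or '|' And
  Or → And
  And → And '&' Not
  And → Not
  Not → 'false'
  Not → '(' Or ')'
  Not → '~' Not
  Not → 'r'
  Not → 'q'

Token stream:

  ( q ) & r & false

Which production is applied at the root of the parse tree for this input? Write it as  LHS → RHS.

[Or [And [And [And [Not ( [Or [And [Not q]]] )]] & [Not r]] & [Not false]]]

Or → And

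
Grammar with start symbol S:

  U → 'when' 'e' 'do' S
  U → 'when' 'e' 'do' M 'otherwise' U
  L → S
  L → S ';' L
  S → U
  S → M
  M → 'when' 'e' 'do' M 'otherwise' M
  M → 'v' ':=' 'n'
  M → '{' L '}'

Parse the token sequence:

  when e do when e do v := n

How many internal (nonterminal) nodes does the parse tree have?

[S [U when e do [S [U when e do [S [M v := n]]]]]]

6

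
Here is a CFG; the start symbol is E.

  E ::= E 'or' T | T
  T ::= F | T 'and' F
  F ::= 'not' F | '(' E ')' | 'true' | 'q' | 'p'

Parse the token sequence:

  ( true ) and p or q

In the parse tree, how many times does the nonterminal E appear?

3

[E [E [T [T [F ( [E [T [F true]]] )]] and [F p]]] or [T [F q]]]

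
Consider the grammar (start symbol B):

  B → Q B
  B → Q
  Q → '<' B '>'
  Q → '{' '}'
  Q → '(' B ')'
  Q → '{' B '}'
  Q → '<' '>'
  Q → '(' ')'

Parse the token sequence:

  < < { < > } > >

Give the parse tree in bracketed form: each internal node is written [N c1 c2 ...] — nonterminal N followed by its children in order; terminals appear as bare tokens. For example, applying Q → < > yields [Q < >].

[B [Q < [B [Q < [B [Q { [B [Q < >]] }]] >]] >]]

B
Q
< B >
< Q >
< < B > >
< < Q > >
< < { B } > >
< < { Q } > >
< < { < > } > >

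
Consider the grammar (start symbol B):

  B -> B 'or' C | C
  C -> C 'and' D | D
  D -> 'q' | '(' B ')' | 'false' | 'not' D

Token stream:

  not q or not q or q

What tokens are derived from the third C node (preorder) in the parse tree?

q

[B [B [B [C [D not [D q]]]] or [C [D not [D q]]]] or [C [D q]]]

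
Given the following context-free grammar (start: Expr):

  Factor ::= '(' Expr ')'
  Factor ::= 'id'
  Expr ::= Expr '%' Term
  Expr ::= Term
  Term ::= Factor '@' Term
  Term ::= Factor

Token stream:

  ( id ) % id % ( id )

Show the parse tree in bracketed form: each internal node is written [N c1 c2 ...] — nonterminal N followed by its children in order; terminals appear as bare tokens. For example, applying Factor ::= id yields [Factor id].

[Expr [Expr [Expr [Term [Factor ( [Expr [Term [Factor id]]] )]]] % [Term [Factor id]]] % [Term [Factor ( [Expr [Term [Factor id]]] )]]]

Expr
Expr % Term
Expr % Term % Term
Term % Term % Term
Factor % Term % Term
( Expr ) % Term % Term
( Term ) % Term % Term
( Factor ) % Term % Term
( id ) % Term % Term
( id ) % Factor % Term
( id ) % id % Term
( id ) % id % Factor
( id ) % id % ( Expr )
( id ) % id % ( Term )
( id ) % id % ( Factor )
( id ) % id % ( id )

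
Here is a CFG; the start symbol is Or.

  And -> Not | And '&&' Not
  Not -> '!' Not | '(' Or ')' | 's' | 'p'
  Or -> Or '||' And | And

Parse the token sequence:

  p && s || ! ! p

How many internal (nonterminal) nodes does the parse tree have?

10

[Or [Or [And [And [Not p]] && [Not s]]] || [And [Not ! [Not ! [Not p]]]]]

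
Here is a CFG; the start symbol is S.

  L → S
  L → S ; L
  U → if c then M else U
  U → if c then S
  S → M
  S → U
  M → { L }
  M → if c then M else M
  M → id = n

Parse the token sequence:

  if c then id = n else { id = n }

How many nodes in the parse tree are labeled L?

[S [M if c then [M id = n] else [M { [L [S [M id = n]]] }]]]

1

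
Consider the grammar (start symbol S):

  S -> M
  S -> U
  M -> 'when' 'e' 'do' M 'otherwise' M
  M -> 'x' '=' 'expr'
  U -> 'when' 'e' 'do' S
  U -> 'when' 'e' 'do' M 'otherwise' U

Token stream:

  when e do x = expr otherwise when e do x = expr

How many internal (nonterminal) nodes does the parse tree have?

6

[S [U when e do [M x = expr] otherwise [U when e do [S [M x = expr]]]]]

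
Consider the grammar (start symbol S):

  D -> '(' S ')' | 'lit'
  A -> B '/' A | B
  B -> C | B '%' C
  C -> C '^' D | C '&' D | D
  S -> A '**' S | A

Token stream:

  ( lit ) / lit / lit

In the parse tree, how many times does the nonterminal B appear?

4

[S [A [B [C [D ( [S [A [B [C [D lit]]]]] )]]] / [A [B [C [D lit]]] / [A [B [C [D lit]]]]]]]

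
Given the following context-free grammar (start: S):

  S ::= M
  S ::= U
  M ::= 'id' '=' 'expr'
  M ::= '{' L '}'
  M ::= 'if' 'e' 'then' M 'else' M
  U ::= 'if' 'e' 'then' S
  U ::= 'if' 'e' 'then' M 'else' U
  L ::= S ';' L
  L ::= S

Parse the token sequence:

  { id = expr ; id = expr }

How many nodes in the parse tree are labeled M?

[S [M { [L [S [M id = expr]] ; [L [S [M id = expr]]]] }]]

3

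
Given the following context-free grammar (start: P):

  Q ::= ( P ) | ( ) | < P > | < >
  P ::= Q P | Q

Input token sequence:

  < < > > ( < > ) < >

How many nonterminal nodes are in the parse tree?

10

[P [Q < [P [Q < >]] >] [P [Q ( [P [Q < >]] )] [P [Q < >]]]]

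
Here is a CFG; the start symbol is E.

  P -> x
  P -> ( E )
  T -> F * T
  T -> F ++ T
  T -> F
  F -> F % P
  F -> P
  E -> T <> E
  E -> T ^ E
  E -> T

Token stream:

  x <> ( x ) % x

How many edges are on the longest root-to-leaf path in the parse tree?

[E [T [F [P x]]] <> [E [T [F [F [P ( [E [T [F [P x]]]] )]] % [P x]]]]]

10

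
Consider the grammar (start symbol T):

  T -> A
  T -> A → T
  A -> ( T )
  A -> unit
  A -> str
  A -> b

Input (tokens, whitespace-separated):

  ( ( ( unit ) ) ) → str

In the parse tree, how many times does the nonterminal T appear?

[T [A ( [T [A ( [T [A ( [T [A unit]] )]] )]] )] → [T [A str]]]

5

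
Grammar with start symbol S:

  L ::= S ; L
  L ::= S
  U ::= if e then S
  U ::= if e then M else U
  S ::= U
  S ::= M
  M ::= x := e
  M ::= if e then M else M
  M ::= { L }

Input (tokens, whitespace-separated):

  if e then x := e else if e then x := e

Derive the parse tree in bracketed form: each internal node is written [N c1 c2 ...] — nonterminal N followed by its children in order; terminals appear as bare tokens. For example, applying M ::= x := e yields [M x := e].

S
U
if e then M else U
if e then x := e else U
if e then x := e else if e then S
if e then x := e else if e then M
if e then x := e else if e then x := e

[S [U if e then [M x := e] else [U if e then [S [M x := e]]]]]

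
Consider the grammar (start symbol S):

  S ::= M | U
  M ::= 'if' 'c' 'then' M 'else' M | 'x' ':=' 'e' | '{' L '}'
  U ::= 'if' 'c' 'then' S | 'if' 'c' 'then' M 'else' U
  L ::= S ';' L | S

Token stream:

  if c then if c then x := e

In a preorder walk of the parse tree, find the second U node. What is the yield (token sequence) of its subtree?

if c then x := e

[S [U if c then [S [U if c then [S [M x := e]]]]]]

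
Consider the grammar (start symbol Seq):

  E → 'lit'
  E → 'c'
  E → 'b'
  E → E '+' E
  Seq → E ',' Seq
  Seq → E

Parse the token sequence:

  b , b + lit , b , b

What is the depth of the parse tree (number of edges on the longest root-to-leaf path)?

5

[Seq [E b] , [Seq [E [E b] + [E lit]] , [Seq [E b] , [Seq [E b]]]]]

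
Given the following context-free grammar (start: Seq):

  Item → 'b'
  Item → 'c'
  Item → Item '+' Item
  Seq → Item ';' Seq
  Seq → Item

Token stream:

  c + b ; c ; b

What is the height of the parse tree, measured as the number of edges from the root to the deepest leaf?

[Seq [Item [Item c] + [Item b]] ; [Seq [Item c] ; [Seq [Item b]]]]

4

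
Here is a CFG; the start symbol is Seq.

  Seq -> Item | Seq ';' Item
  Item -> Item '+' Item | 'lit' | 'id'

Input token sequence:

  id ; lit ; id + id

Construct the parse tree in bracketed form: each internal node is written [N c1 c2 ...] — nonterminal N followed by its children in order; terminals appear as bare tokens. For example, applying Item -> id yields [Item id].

Seq
Seq ; Item
Seq ; Item ; Item
Item ; Item ; Item
id ; Item ; Item
id ; lit ; Item
id ; lit ; Item + Item
id ; lit ; id + Item
id ; lit ; id + id

[Seq [Seq [Seq [Item id]] ; [Item lit]] ; [Item [Item id] + [Item id]]]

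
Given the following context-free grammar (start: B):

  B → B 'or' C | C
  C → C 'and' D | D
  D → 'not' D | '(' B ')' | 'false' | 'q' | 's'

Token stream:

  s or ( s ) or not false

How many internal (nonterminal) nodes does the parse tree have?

13

[B [B [B [C [D s]]] or [C [D ( [B [C [D s]]] )]]] or [C [D not [D false]]]]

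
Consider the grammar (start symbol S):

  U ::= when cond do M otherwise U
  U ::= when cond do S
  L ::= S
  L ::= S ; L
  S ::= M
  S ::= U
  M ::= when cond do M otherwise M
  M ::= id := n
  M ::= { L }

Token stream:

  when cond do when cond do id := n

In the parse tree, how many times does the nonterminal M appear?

[S [U when cond do [S [U when cond do [S [M id := n]]]]]]

1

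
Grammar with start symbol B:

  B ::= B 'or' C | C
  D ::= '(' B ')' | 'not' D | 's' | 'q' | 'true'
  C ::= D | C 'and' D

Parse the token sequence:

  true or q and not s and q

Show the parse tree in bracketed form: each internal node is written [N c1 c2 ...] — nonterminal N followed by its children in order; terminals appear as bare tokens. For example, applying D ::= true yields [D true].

B
B or C
C or C
D or C
true or C
true or C and D
true or C and D and D
true or D and D and D
true or q and D and D
true or q and not D and D
true or q and not s and D
true or q and not s and q

[B [B [C [D true]]] or [C [C [C [D q]] and [D not [D s]]] and [D q]]]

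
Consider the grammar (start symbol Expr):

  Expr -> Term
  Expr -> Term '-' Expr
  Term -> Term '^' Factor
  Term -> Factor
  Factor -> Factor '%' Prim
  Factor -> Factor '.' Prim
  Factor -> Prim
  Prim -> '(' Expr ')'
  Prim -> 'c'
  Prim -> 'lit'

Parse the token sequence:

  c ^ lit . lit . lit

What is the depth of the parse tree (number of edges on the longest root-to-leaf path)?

[Expr [Term [Term [Factor [Prim c]]] ^ [Factor [Factor [Factor [Prim lit]] . [Prim lit]] . [Prim lit]]]]

6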